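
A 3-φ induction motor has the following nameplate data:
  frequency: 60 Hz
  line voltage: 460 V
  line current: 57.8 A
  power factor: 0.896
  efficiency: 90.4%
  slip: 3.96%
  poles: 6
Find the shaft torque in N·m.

P_in = √3·V·I·cosφ = 1.732 × 460 × 57.8 × 0.896 = 41261 W
P_out = η·P_in = 0.904 × 41261 = 37300 W
n_s = 120×60/6 = 1200 rpm; n = 1200×(1−0.0396) = 1152 rpm
ω = 2π×1152/60 = 120.6 rad/s
τ = P_out/ω = 37300/120.6 = 309 N·m

309 N·m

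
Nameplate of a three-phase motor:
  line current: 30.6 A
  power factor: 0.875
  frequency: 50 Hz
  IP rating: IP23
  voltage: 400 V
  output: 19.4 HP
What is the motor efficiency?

78.0 %

P_out = 19.4 × 746 = 14472 W
P_in = √3·V_L·I_L·cosφ = 1.732 × 400 × 30.6 × 0.875 = 18550 W
η = P_out / P_in = 14472 / 18550 = 0.780 = 78.0%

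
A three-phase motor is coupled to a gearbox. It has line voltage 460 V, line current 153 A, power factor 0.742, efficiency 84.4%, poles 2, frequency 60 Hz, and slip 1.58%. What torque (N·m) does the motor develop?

206 N·m

P_in = √3·V·I·cosφ = 1.732 × 460 × 153 × 0.742 = 90448 W
P_out = η·P_in = 0.844 × 90448 = 76338 W
n_s = 120×60/2 = 3600 rpm; n = 3600×(1−0.0158) = 3543 rpm
ω = 2π×3543/60 = 371 rad/s
τ = P_out/ω = 76338/371 = 206 N·m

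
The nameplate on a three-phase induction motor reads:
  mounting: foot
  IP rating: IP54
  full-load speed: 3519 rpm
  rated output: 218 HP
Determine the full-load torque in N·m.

P_out = 218 × 746 = 162628 W
ω = 2π × 3519/60 = 368.5 rad/s
τ = P_out/ω = 162628/368.5 = 441 N·m

441 N·m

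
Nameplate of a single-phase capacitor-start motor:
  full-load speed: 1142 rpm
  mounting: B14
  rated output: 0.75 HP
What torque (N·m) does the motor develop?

4.68 N·m

P_out = 0.75 × 746 = 560 W
ω = 2π × 1142/60 = 119.6 rad/s
τ = P_out/ω = 560/119.6 = 4.68 N·m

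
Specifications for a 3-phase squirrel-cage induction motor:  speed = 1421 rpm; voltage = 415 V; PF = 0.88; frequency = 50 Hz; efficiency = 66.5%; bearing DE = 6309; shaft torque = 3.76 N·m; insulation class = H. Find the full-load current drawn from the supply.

ω = 2π×1421/60 = 148.8 rad/s; P_out = τω = 3.76 × 148.8 = 559 W
P_in = P_out / η = 559 / 0.665 = 841 W
I_L = P_in / (√3·V_L·cosφ) = 841 / (1.732 × 415 × 0.88) = 1.33 A

1.33 A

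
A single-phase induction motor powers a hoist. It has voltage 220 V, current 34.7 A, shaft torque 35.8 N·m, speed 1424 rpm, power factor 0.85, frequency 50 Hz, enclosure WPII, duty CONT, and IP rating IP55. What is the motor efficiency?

82.3 %

ω = 2π × 1424/60 = 149.1 rad/s; P_out = τω = 35.8 × 149.1 = 5338 W
P_in = V·I·cosφ = 220 × 34.7 × 0.85 = 6489 W
η = P_out / P_in = 5338 / 6489 = 0.823 = 82.3%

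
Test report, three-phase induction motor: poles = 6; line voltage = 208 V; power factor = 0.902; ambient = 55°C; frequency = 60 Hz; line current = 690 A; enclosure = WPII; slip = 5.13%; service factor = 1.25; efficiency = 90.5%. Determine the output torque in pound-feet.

1260 lb·ft

P_in = √3·V·I·cosφ = 1.732 × 208 × 690 × 0.902 = 224216 W
P_out = η·P_in = 0.905 × 224216 = 202915 W
n_s = 120×60/6 = 1200 rpm; n = 1200×(1−0.0513) = 1138 rpm
ω = 2π×1138/60 = 119.2 rad/s
τ = P_out/ω = 202915/119.2 = 1702 N·m
In lb·ft: 1702/1.356 = 1260 lb·ft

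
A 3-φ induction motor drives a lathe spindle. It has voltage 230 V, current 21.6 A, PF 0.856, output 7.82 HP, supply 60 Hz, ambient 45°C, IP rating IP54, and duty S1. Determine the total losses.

P_in = √3·V·I·cosφ = 1.732×230×21.6×0.856 = 7366 W
P_out = 7.82×746 = 5834 W
Losses = P_in − P_out = 7366 − 5834 = 1532 W

1.53 kW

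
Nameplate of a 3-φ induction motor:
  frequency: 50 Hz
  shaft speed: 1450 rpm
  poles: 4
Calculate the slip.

3.33 %

n_s = 120f/p = 120×50/4 = 1500 rpm
s = (n_s − n)/n_s = (1500 − 1450)/1500 = 0.0333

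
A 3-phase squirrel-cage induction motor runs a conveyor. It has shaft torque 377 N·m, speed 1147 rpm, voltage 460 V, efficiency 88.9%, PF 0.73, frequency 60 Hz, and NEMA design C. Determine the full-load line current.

87.6 A

ω = 2π×1147/60 = 120.1 rad/s; P_out = τω = 377 × 120.1 = 45278 W
P_in = P_out / η = 45278 / 0.889 = 50931 W
I_L = P_in / (√3·V_L·cosφ) = 50931 / (1.732 × 460 × 0.73) = 87.6 A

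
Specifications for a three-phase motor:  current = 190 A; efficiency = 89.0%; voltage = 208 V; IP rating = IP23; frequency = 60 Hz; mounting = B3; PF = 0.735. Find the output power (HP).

60 HP

P_in = √3·V·I·cosφ = 1.732 × 208 × 190 × 0.735 = 50310 W
P_out = η·P_in = 0.89 × 50310 = 44776 W
= 44776/746 = 60 HP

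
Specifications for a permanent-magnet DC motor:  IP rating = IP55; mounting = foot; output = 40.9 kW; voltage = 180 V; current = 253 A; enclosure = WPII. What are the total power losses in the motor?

P_in = V·I = 180×253 = 45540 W
P_out = 40900 W
Losses = P_in − P_out = 45540 − 40900 = 4640 W

4.64 kW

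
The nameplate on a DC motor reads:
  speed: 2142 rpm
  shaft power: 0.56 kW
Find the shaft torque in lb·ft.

ω = 2π × 2142/60 = 224.3 rad/s
τ = P/ω = 560/224.3 = 2.497 N·m
In lb·ft: 2.497/1.356 = 1.84 lb·ft

1.84 lb·ft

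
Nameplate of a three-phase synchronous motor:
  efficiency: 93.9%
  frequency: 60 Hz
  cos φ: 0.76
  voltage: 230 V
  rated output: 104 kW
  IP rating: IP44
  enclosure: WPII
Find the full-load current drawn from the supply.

P_out = 104 kW = 104000 W
P_in = P_out / η = 104000 / 0.939 = 110756 W
I_L = P_in / (√3·V_L·cosφ) = 110756 / (1.732 × 230 × 0.76) = 366 A

366 A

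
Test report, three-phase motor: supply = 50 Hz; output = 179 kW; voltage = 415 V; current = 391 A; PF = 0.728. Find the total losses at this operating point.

25.6 kW

P_in = √3·V·I·cosφ = 1.732×415×391×0.728 = 204599 W
P_out = 179000 W
Losses = P_in − P_out = 204599 − 179000 = 25599 W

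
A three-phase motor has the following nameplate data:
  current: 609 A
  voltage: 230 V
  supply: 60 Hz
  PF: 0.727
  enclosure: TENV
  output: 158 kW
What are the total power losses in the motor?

P_in = √3·V·I·cosφ = 1.732×230×609×0.727 = 176371 W
P_out = 158000 W
Losses = P_in − P_out = 176371 − 158000 = 18371 W

18400 W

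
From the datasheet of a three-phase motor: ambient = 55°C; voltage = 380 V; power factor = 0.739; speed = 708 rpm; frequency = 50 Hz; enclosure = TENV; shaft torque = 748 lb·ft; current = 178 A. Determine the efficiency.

τ = 748 lb·ft × 1.356 = 1014 N·m
ω = 2π × 708/60 = 74.14 rad/s; P_out = τω = 1014 × 74.14 = 75178 W
P_in = √3·V_L·I_L·cosφ = 1.732 × 380 × 178 × 0.739 = 86576 W
η = P_out / P_in = 75178 / 86576 = 0.868 = 86.8%

86.8 %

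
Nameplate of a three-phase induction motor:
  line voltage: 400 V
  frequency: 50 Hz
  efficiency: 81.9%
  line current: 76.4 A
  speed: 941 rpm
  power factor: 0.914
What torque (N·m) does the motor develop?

402 N·m

P_in = √3·V·I·cosφ = 1.732 × 400 × 76.4 × 0.914 = 48378 W
P_out = η·P_in = 0.819 × 48378 = 39622 W
n = 941 rpm
ω = 2π×941/60 = 98.54 rad/s
τ = P_out/ω = 39622/98.54 = 402 N·m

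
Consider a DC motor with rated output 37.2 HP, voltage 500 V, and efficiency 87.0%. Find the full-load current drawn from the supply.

P_out = 37.2 × 746 = 27751 W
P_in = P_out / η = 27751 / 0.870 = 31898 W
I = P_in / V = 31898 / 500 = 63.8 A

63.8 A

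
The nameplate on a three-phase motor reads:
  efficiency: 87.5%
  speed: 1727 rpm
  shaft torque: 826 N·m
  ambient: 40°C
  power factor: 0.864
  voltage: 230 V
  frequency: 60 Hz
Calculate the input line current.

ω = 2π×1727/60 = 180.9 rad/s; P_out = τω = 826 × 180.9 = 149423 W
P_in = P_out / η = 149423 / 0.875 = 170769 W
I_L = P_in / (√3·V_L·cosφ) = 170769 / (1.732 × 230 × 0.864) = 496 A

496 A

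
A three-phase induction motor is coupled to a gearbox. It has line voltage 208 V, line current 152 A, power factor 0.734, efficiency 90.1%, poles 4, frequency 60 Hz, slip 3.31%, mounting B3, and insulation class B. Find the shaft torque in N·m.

P_in = √3·V·I·cosφ = 1.732 × 208 × 152 × 0.734 = 40193 W
P_out = η·P_in = 0.901 × 40193 = 36214 W
n_s = 120×60/4 = 1800 rpm; n = 1800×(1−0.0331) = 1740 rpm
ω = 2π×1740/60 = 182.2 rad/s
τ = P_out/ω = 36214/182.2 = 199 N·m

199 N·m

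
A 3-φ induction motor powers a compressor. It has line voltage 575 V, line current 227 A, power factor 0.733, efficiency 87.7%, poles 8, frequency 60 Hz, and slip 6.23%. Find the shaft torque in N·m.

P_in = √3·V·I·cosφ = 1.732 × 575 × 227 × 0.733 = 165709 W
P_out = η·P_in = 0.877 × 165709 = 145327 W
n_s = 120×60/8 = 900 rpm; n = 900×(1−0.0623) = 844 rpm
ω = 2π×844/60 = 88.38 rad/s
τ = P_out/ω = 145327/88.38 = 1640 N·m

1640 N·m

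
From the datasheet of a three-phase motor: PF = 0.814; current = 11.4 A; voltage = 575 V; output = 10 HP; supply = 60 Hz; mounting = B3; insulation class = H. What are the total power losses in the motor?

1.78 kW

P_in = √3·V·I·cosφ = 1.732×575×11.4×0.814 = 9242 W
P_out = 10×746 = 7460 W
Losses = P_in − P_out = 9242 − 7460 = 1782 W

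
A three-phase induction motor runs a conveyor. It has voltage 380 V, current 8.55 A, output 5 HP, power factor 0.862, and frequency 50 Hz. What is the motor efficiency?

P_out = 5 × 746 = 3730 W
P_in = √3·V_L·I_L·cosφ = 1.732 × 380 × 8.55 × 0.862 = 4851 W
η = P_out / P_in = 3730 / 4851 = 0.769 = 76.9%

76.9 %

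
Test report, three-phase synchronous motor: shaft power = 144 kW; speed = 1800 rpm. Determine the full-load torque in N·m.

764 N·m

ω = 2π × 1800/60 = 188.5 rad/s
τ = P/ω = 144000/188.5 = 764 N·m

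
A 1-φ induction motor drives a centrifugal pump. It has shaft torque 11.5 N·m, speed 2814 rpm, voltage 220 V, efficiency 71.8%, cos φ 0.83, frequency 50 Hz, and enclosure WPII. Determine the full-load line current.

ω = 2π×2814/60 = 294.7 rad/s; P_out = τω = 11.5 × 294.7 = 3389 W
P_in = P_out / η = 3389 / 0.718 = 4720 W
I = P_in / (V·cosφ) = 4720 / (220 × 0.83) = 25.8 A

25.8 A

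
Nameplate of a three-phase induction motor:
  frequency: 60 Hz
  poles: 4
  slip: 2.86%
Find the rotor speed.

n_s = 120f/p = 120×60/4 = 1800 rpm
n = n_s(1 − s) = 1800 × (1 − 0.0286) = 1749 rpm

1749 rpm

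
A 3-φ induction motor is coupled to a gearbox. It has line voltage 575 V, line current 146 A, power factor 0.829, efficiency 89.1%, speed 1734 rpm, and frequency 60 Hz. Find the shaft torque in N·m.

591 N·m

P_in = √3·V·I·cosφ = 1.732 × 575 × 146 × 0.829 = 120538 W
P_out = η·P_in = 0.891 × 120538 = 107399 W
n = 1734 rpm
ω = 2π×1734/60 = 181.6 rad/s
τ = P_out/ω = 107399/181.6 = 591 N·m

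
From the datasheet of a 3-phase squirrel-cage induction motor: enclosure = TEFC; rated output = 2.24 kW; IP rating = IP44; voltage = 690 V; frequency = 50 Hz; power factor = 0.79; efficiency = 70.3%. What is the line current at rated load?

P_out = 2.24 kW = 2240 W
P_in = P_out / η = 2240 / 0.703 = 3186 W
I_L = P_in / (√3·V_L·cosφ) = 3186 / (1.732 × 690 × 0.79) = 3.37 A

3.37 A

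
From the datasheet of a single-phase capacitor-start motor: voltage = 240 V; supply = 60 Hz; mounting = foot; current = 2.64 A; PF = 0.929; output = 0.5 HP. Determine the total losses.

216 W

P_in = V·I·cosφ = 240×2.64×0.929 = 589 W
P_out = 0.5×746 = 373 W
Losses = P_in − P_out = 589 − 373 = 216 W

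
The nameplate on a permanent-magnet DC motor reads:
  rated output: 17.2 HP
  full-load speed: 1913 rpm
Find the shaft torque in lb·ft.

P_out = 17.2 × 746 = 12831 W
ω = 2π × 1913/60 = 200.3 rad/s
τ = P_out/ω = 12831/200.3 = 64.06 N·m
In lb·ft: 64.06/1.356 = 47.2 lb·ft

47.2 lb·ft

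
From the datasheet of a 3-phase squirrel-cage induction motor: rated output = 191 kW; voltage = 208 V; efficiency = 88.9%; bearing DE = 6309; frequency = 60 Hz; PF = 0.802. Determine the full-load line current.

744 A

P_out = 191 kW = 191000 W
P_in = P_out / η = 191000 / 0.889 = 214848 W
I_L = P_in / (√3·V_L·cosφ) = 214848 / (1.732 × 208 × 0.802) = 744 A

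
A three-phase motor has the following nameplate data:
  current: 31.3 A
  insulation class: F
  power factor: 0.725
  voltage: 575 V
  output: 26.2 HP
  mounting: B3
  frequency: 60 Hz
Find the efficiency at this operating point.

86.5 %

P_out = 26.2 × 746 = 19545 W
P_in = √3·V_L·I_L·cosφ = 1.732 × 575 × 31.3 × 0.725 = 22599 W
η = P_out / P_in = 19545 / 22599 = 0.865 = 86.5%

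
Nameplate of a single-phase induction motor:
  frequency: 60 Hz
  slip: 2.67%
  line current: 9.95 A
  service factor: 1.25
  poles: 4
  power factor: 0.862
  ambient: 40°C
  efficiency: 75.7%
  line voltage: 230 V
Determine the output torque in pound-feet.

P_in = V·I·cosφ = 230 × 9.95 × 0.862 = 1973 W
P_out = η·P_in = 0.757 × 1973 = 1494 W
n_s = 120×60/4 = 1800 rpm; n = 1800×(1−0.0267) = 1752 rpm
ω = 2π×1752/60 = 183.5 rad/s
τ = P_out/ω = 1494/183.5 = 8.142 N·m
In lb·ft: 8.142/1.356 = 6 lb·ft

6 lb·ft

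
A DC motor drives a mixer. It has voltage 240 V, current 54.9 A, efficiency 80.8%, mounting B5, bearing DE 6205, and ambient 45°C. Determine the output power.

10.6 kW

P_in = V·I = 240 × 54.9 = 13176 W
P_out = η·P_in = 0.808 × 13176 = 10646 W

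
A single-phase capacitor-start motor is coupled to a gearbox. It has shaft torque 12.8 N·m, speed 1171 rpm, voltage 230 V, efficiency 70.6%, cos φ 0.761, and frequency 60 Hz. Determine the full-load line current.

ω = 2π×1171/60 = 122.6 rad/s; P_out = τω = 12.8 × 122.6 = 1569 W
P_in = P_out / η = 1569 / 0.706 = 2222 W
I = P_in / (V·cosφ) = 2222 / (230 × 0.761) = 12.7 A

12.7 A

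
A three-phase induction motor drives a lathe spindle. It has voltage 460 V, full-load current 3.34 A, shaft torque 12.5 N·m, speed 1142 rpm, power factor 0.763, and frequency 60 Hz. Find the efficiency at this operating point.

ω = 2π × 1142/60 = 119.6 rad/s; P_out = τω = 12.5 × 119.6 = 1495 W
P_in = √3·V_L·I_L·cosφ = 1.732 × 460 × 3.34 × 0.763 = 2030 W
η = P_out / P_in = 1495 / 2030 = 0.736 = 73.6%

73.6 %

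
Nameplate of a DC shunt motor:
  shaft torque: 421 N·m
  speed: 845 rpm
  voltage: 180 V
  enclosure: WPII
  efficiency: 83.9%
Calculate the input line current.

ω = 2π×845/60 = 88.49 rad/s; P_out = τω = 421 × 88.49 = 37254 W
P_in = P_out / η = 37254 / 0.839 = 44403 W
I = P_in / V = 44403 / 180 = 247 A

247 A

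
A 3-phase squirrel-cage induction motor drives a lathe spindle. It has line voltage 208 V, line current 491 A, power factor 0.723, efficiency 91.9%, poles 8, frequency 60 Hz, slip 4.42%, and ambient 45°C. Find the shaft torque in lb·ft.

962 lb·ft

P_in = √3·V·I·cosφ = 1.732 × 208 × 491 × 0.723 = 127888 W
P_out = η·P_in = 0.919 × 127888 = 117529 W
n_s = 120×60/8 = 900 rpm; n = 900×(1−0.0442) = 860 rpm
ω = 2π×860/60 = 90.06 rad/s
τ = P_out/ω = 117529/90.06 = 1305 N·m
In lb·ft: 1305/1.356 = 962 lb·ft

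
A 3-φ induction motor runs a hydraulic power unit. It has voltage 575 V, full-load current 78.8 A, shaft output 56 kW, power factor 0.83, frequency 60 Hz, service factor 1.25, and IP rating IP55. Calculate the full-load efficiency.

P_out = 56 kW = 56000 W
P_in = √3·V_L·I_L·cosφ = 1.732 × 575 × 78.8 × 0.83 = 65136 W
η = P_out / P_in = 56000 / 65136 = 0.860 = 86.0%

86.0 %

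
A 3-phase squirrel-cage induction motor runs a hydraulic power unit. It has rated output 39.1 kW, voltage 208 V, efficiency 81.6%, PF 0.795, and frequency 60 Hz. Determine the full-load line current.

P_out = 39.1 kW = 39100 W
P_in = P_out / η = 39100 / 0.816 = 47917 W
I_L = P_in / (√3·V_L·cosφ) = 47917 / (1.732 × 208 × 0.795) = 167 A

167 A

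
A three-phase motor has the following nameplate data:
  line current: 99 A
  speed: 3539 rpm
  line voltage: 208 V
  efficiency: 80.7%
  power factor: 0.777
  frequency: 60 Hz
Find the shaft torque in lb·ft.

P_in = √3·V·I·cosφ = 1.732 × 208 × 99 × 0.777 = 27712 W
P_out = η·P_in = 0.807 × 27712 = 22364 W
n = 3539 rpm
ω = 2π×3539/60 = 370.6 rad/s
τ = P_out/ω = 22364/370.6 = 60.35 N·m
In lb·ft: 60.35/1.356 = 44.5 lb·ft

44.5 lb·ft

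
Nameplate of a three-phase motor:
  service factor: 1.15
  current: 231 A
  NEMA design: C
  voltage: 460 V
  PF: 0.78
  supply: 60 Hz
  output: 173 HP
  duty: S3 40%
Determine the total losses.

14500 W

P_in = √3·V·I·cosφ = 1.732×460×231×0.78 = 143553 W
P_out = 173×746 = 129058 W
Losses = P_in − P_out = 143553 − 129058 = 14495 W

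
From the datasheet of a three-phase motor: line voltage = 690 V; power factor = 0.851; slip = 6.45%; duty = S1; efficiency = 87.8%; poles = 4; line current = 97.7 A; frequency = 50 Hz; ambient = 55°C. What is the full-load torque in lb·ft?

438 lb·ft

P_in = √3·V·I·cosφ = 1.732 × 690 × 97.7 × 0.851 = 99362 W
P_out = η·P_in = 0.878 × 99362 = 87240 W
n_s = 120×50/4 = 1500 rpm; n = 1500×(1−0.0645) = 1403 rpm
ω = 2π×1403/60 = 146.9 rad/s
τ = P_out/ω = 87240/146.9 = 593.9 N·m
In lb·ft: 593.9/1.356 = 438 lb·ft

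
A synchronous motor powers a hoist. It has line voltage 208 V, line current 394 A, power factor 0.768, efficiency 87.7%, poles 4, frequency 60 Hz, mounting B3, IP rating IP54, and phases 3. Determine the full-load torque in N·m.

507 N·m

P_in = √3·V·I·cosφ = 1.732 × 208 × 394 × 0.768 = 109011 W
P_out = η·P_in = 0.877 × 109011 = 95603 W
n = n_s = 120×60/4 = 1800 rpm (synchronous)
ω = 2π×1800/60 = 188.5 rad/s
τ = P_out/ω = 95603/188.5 = 507 N·m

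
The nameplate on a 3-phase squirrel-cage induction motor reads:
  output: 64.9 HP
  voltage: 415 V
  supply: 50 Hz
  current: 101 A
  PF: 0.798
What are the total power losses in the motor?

P_in = √3·V·I·cosφ = 1.732×415×101×0.798 = 57932 W
P_out = 64.9×746 = 48415 W
Losses = P_in − P_out = 57932 − 48415 = 9517 W

9520 W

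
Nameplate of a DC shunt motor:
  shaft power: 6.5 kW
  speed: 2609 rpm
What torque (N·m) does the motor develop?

23.8 N·m

ω = 2π × 2609/60 = 273.2 rad/s
τ = P/ω = 6500/273.2 = 23.8 N·m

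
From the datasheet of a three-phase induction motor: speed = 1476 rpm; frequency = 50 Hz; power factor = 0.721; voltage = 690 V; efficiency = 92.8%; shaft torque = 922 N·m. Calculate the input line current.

178 A

ω = 2π×1476/60 = 154.6 rad/s; P_out = τω = 922 × 154.6 = 142541 W
P_in = P_out / η = 142541 / 0.928 = 153600 W
I_L = P_in / (√3·V_L·cosφ) = 153600 / (1.732 × 690 × 0.721) = 178 A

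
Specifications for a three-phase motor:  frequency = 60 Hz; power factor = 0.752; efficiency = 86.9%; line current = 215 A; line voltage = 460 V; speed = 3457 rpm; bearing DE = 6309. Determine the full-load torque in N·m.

309 N·m

P_in = √3·V·I·cosφ = 1.732 × 460 × 215 × 0.752 = 128814 W
P_out = η·P_in = 0.869 × 128814 = 111939 W
n = 3457 rpm
ω = 2π×3457/60 = 362 rad/s
τ = P_out/ω = 111939/362 = 309 N·m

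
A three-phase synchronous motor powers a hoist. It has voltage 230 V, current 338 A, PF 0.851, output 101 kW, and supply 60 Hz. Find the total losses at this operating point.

P_in = √3·V·I·cosφ = 1.732×230×338×0.851 = 114583 W
P_out = 101000 W
Losses = P_in − P_out = 114583 − 101000 = 13583 W

13600 W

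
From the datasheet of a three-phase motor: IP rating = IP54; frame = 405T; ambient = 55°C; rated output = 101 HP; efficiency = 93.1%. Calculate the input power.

P_out = 101 × 746 = 75346 W
P_in = P_out/η = 75346/0.931 = 80930 W = 80.9 kW

80.9 kW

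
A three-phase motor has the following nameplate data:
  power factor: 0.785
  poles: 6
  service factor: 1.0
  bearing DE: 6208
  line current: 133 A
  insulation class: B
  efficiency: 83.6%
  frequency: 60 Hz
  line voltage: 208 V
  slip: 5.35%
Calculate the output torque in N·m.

P_in = √3·V·I·cosφ = 1.732 × 208 × 133 × 0.785 = 37613 W
P_out = η·P_in = 0.836 × 37613 = 31444 W
n_s = 120×60/6 = 1200 rpm; n = 1200×(1−0.0535) = 1136 rpm
ω = 2π×1136/60 = 119 rad/s
τ = P_out/ω = 31444/119 = 264 N·m

264 N·m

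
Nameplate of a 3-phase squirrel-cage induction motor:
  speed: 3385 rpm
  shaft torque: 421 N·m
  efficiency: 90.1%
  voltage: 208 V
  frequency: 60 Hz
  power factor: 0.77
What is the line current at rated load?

ω = 2π×3385/60 = 354.5 rad/s; P_out = τω = 421 × 354.5 = 149245 W
P_in = P_out / η = 149245 / 0.901 = 165644 W
I_L = P_in / (√3·V_L·cosφ) = 165644 / (1.732 × 208 × 0.77) = 597 A

597 A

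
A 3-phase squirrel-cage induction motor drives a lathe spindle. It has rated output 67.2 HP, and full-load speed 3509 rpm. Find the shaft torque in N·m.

P_out = 67.2 × 746 = 50131 W
ω = 2π × 3509/60 = 367.5 rad/s
τ = P_out/ω = 50131/367.5 = 136 N·m

136 N·m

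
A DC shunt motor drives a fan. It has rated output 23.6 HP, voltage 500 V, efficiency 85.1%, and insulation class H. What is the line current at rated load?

P_out = 23.6 × 746 = 17606 W
P_in = P_out / η = 17606 / 0.851 = 20689 W
I = P_in / V = 20689 / 500 = 41.4 A

41.4 A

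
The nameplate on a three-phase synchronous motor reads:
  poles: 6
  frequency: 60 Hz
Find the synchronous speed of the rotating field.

1200 rpm

n_s = 120f/p = 120×60/6 = 1200 rpm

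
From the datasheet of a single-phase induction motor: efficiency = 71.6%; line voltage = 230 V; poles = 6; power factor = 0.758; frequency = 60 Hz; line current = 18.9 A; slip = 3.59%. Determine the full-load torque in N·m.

19.5 N·m

P_in = V·I·cosφ = 230 × 18.9 × 0.758 = 3295 W
P_out = η·P_in = 0.716 × 3295 = 2359 W
n_s = 120×60/6 = 1200 rpm; n = 1200×(1−0.0359) = 1157 rpm
ω = 2π×1157/60 = 121.2 rad/s
τ = P_out/ω = 2359/121.2 = 19.5 N·m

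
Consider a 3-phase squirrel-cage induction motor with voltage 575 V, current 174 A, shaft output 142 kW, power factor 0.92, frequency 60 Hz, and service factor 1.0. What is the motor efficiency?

P_out = 142 kW = 142000 W
P_in = √3·V_L·I_L·cosφ = 1.732 × 575 × 174 × 0.92 = 159424 W
η = P_out / P_in = 142000 / 159424 = 0.891 = 89.1%

89.1 %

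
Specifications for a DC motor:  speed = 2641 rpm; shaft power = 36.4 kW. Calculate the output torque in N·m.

132 N·m

ω = 2π × 2641/60 = 276.6 rad/s
τ = P/ω = 36400/276.6 = 132 N·m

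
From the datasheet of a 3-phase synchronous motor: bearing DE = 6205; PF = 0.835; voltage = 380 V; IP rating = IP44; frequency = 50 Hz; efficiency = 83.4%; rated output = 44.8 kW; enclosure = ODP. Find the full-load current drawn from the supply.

P_out = 44.8 kW = 44800 W
P_in = P_out / η = 44800 / 0.834 = 53717 W
I_L = P_in / (√3·V_L·cosφ) = 53717 / (1.732 × 380 × 0.835) = 97.7 A

97.7 A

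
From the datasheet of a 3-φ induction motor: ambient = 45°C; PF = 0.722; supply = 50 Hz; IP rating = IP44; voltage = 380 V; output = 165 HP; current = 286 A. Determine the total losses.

P_in = √3·V·I·cosφ = 1.732×380×286×0.722 = 135905 W
P_out = 165×746 = 123090 W
Losses = P_in − P_out = 135905 − 123090 = 12815 W

12800 W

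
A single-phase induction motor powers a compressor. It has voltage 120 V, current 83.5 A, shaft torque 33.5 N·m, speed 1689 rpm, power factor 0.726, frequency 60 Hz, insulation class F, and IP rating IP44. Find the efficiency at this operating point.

81.5 %

ω = 2π × 1689/60 = 176.9 rad/s; P_out = τω = 33.5 × 176.9 = 5926 W
P_in = V·I·cosφ = 120 × 83.5 × 0.726 = 7275 W
η = P_out / P_in = 5926 / 7275 = 0.815 = 81.5%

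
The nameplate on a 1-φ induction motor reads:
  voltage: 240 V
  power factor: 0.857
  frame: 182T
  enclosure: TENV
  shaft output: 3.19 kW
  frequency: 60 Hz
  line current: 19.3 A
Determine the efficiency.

80.4 %

P_out = 3.19 kW = 3190 W
P_in = V·I·cosφ = 240 × 19.3 × 0.857 = 3970 W
η = P_out / P_in = 3190 / 3970 = 0.804 = 80.4%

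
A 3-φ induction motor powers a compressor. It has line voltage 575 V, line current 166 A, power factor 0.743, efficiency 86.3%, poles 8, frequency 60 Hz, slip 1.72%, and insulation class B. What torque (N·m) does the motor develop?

1140 N·m

P_in = √3·V·I·cosφ = 1.732 × 575 × 166 × 0.743 = 122832 W
P_out = η·P_in = 0.863 × 122832 = 106004 W
n_s = 120×60/8 = 900 rpm; n = 900×(1−0.0172) = 885 rpm
ω = 2π×885/60 = 92.68 rad/s
τ = P_out/ω = 106004/92.68 = 1140 N·m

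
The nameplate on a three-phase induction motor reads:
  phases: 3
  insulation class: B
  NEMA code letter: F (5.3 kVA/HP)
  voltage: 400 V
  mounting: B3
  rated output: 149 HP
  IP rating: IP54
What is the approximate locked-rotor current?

S_LR = 5.3 × 149 = 789.7 kVA
I_LR = S_LR/(√3·V_L) = 789700/(1.732×400) = 1140 A

1140 A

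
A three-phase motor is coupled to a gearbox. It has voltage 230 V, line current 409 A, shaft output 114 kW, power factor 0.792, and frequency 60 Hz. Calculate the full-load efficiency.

88.3 %

P_out = 114 kW = 114000 W
P_in = √3·V_L·I_L·cosφ = 1.732 × 230 × 409 × 0.792 = 129040 W
η = P_out / P_in = 114000 / 129040 = 0.883 = 88.3%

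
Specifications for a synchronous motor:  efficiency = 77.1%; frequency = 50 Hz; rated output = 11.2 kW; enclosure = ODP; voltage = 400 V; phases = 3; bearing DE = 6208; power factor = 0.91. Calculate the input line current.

P_out = 11.2 kW = 11200 W
P_in = P_out / η = 11200 / 0.771 = 14527 W
I_L = P_in / (√3·V_L·cosφ) = 14527 / (1.732 × 400 × 0.91) = 23 A

23 A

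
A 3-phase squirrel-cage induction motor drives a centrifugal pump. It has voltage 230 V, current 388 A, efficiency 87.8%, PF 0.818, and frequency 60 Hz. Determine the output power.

111 kW

P_in = √3·V·I·cosφ = 1.732 × 230 × 388 × 0.818 = 126433 W
P_out = η·P_in = 0.878 × 126433 = 111008 W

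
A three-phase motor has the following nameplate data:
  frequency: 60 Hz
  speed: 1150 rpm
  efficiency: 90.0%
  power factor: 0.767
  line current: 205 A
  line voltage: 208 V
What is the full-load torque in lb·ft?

312 lb·ft

P_in = √3·V·I·cosφ = 1.732 × 208 × 205 × 0.767 = 56645 W
P_out = η·P_in = 0.9 × 56645 = 50981 W
n = 1150 rpm
ω = 2π×1150/60 = 120.4 rad/s
τ = P_out/ω = 50981/120.4 = 423.4 N·m
In lb·ft: 423.4/1.356 = 312 lb·ft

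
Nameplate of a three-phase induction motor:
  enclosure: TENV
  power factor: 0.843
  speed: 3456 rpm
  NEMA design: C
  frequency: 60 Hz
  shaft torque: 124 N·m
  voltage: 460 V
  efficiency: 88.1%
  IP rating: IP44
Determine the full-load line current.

75.8 A

ω = 2π×3456/60 = 361.9 rad/s; P_out = τω = 124 × 361.9 = 44876 W
P_in = P_out / η = 44876 / 0.881 = 50938 W
I_L = P_in / (√3·V_L·cosφ) = 50938 / (1.732 × 460 × 0.843) = 75.8 A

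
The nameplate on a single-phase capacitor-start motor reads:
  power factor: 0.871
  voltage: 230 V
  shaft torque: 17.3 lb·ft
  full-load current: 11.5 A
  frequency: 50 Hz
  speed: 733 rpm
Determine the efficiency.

τ = 17.3 lb·ft × 1.356 = 23.46 N·m
ω = 2π × 733/60 = 76.76 rad/s; P_out = τω = 23.46 × 76.76 = 1801 W
P_in = V·I·cosφ = 230 × 11.5 × 0.871 = 2304 W
η = P_out / P_in = 1801 / 2304 = 0.782 = 78.2%

78.2 %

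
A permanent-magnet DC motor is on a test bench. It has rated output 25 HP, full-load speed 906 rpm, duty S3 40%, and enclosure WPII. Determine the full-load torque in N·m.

P_out = 25 × 746 = 18650 W
ω = 2π × 906/60 = 94.88 rad/s
τ = P_out/ω = 18650/94.88 = 197 N·m

197 N·m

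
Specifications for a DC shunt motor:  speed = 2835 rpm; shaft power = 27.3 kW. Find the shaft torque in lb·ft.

67.8 lb·ft

ω = 2π × 2835/60 = 296.9 rad/s
τ = P/ω = 27300/296.9 = 91.95 N·m
In lb·ft: 91.95/1.356 = 67.8 lb·ft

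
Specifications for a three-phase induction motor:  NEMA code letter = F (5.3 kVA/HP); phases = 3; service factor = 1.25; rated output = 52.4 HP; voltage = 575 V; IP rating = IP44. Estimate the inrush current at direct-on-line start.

S_LR = 5.3 × 52.4 = 277.72 kVA
I_LR = S_LR/(√3·V_L) = 277720/(1.732×575) = 279 A

279 A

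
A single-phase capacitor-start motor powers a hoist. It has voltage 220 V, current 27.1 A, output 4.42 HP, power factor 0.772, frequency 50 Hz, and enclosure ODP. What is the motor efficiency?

71.6 %

P_out = 4.42 × 746 = 3297 W
P_in = V·I·cosφ = 220 × 27.1 × 0.772 = 4603 W
η = P_out / P_in = 3297 / 4603 = 0.716 = 71.6%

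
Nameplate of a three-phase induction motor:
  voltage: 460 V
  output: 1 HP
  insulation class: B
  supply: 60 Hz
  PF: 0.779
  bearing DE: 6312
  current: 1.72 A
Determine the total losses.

P_in = √3·V·I·cosφ = 1.732×460×1.72×0.779 = 1068 W
P_out = 1×746 = 746 W
Losses = P_in − P_out = 1068 − 746 = 322 W

322 W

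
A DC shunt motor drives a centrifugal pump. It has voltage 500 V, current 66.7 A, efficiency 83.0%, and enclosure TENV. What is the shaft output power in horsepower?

P_in = V·I = 500 × 66.7 = 33350 W
P_out = η·P_in = 0.83 × 33350 = 27681 W
= 27681/746 = 37.1 HP

37.1 HP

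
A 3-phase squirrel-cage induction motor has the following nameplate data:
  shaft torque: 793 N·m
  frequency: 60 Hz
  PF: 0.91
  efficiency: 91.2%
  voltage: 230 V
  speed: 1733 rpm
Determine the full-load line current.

435 A

ω = 2π×1733/60 = 181.5 rad/s; P_out = τω = 793 × 181.5 = 143930 W
P_in = P_out / η = 143930 / 0.912 = 157818 W
I_L = P_in / (√3·V_L·cosφ) = 157818 / (1.732 × 230 × 0.91) = 435 A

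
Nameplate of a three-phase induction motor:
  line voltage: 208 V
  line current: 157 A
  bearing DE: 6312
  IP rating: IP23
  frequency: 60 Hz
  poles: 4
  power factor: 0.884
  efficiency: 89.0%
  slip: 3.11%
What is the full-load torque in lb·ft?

P_in = √3·V·I·cosφ = 1.732 × 208 × 157 × 0.884 = 49999 W
P_out = η·P_in = 0.89 × 49999 = 44499 W
n_s = 120×60/4 = 1800 rpm; n = 1800×(1−0.0311) = 1744 rpm
ω = 2π×1744/60 = 182.6 rad/s
τ = P_out/ω = 44499/182.6 = 243.7 N·m
In lb·ft: 243.7/1.356 = 180 lb·ft

180 lb·ft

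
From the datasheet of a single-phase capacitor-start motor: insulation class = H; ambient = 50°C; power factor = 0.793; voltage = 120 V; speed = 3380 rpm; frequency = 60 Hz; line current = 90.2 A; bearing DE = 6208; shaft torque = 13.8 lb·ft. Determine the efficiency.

τ = 13.8 lb·ft × 1.356 = 18.71 N·m
ω = 2π × 3380/60 = 354 rad/s; P_out = τω = 18.71 × 354 = 6623 W
P_in = V·I·cosφ = 120 × 90.2 × 0.793 = 8583 W
η = P_out / P_in = 6623 / 8583 = 0.772 = 77.2%

77.2 %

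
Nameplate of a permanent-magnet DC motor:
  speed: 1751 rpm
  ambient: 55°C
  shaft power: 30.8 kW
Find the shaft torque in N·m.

ω = 2π × 1751/60 = 183.4 rad/s
τ = P/ω = 30800/183.4 = 168 N·m

168 N·m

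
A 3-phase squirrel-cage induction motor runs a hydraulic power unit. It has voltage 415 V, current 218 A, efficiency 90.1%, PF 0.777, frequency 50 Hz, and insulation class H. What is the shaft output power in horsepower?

147 HP

P_in = √3·V·I·cosφ = 1.732 × 415 × 218 × 0.777 = 121751 W
P_out = η·P_in = 0.901 × 121751 = 109698 W
= 109698/746 = 147 HP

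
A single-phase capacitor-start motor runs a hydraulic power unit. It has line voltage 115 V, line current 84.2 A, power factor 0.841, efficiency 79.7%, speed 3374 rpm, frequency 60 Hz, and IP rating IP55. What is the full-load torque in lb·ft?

13.5 lb·ft

P_in = V·I·cosφ = 115 × 84.2 × 0.841 = 8143 W
P_out = η·P_in = 0.797 × 8143 = 6490 W
n = 3374 rpm
ω = 2π×3374/60 = 353.3 rad/s
τ = P_out/ω = 6490/353.3 = 18.37 N·m
In lb·ft: 18.37/1.356 = 13.5 lb·ft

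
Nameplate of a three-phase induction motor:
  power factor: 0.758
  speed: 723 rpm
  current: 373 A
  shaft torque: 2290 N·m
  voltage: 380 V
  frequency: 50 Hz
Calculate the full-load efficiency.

ω = 2π × 723/60 = 75.71 rad/s; P_out = τω = 2290 × 75.71 = 173376 W
P_in = √3·V_L·I_L·cosφ = 1.732 × 380 × 373 × 0.758 = 186084 W
η = P_out / P_in = 173376 / 186084 = 0.932 = 93.2%

93.2 %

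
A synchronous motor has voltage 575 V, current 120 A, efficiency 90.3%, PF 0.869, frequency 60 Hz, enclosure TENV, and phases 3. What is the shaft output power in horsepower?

126 HP

P_in = √3·V·I·cosφ = 1.732 × 575 × 120 × 0.869 = 103852 W
P_out = η·P_in = 0.903 × 103852 = 93778 W
= 93778/746 = 126 HP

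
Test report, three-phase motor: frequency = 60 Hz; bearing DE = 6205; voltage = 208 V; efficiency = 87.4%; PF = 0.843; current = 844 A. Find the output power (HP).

300 HP

P_in = √3·V·I·cosφ = 1.732 × 208 × 844 × 0.843 = 256319 W
P_out = η·P_in = 0.874 × 256319 = 224023 W
= 224023/746 = 300 HP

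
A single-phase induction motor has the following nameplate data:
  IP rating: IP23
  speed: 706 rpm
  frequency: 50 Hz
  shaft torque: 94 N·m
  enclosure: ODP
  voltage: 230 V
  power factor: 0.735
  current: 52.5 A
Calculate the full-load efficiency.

78.3 %

ω = 2π × 706/60 = 73.93 rad/s; P_out = τω = 94 × 73.93 = 6949 W
P_in = V·I·cosφ = 230 × 52.5 × 0.735 = 8875 W
η = P_out / P_in = 6949 / 8875 = 0.783 = 78.3%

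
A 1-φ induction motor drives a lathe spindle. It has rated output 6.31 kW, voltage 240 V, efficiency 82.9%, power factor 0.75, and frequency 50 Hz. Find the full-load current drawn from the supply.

42.3 A

P_out = 6.31 kW = 6310 W
P_in = P_out / η = 6310 / 0.829 = 7612 W
I = P_in / (V·cosφ) = 7612 / (240 × 0.75) = 42.3 A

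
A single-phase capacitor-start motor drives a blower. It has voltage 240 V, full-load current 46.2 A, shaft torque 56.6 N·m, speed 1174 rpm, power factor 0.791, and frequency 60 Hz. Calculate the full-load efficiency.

79.3 %

ω = 2π × 1174/60 = 122.9 rad/s; P_out = τω = 56.6 × 122.9 = 6956 W
P_in = V·I·cosφ = 240 × 46.2 × 0.791 = 8771 W
η = P_out / P_in = 6956 / 8771 = 0.793 = 79.3%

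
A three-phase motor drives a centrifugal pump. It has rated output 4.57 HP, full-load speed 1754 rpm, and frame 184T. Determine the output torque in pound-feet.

13.7 lb·ft

P_out = 4.57 × 746 = 3409 W
ω = 2π × 1754/60 = 183.7 rad/s
τ = P_out/ω = 3409/183.7 = 18.56 N·m
In lb·ft: 18.56/1.356 = 13.7 lb·ft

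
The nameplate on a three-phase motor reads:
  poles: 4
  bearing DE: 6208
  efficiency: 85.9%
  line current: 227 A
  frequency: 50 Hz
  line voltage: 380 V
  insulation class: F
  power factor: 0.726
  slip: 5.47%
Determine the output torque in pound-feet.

463 lb·ft

P_in = √3·V·I·cosφ = 1.732 × 380 × 227 × 0.726 = 108466 W
P_out = η·P_in = 0.859 × 108466 = 93172 W
n_s = 120×50/4 = 1500 rpm; n = 1500×(1−0.0547) = 1418 rpm
ω = 2π×1418/60 = 148.5 rad/s
τ = P_out/ω = 93172/148.5 = 627.4 N·m
In lb·ft: 627.4/1.356 = 463 lb·ft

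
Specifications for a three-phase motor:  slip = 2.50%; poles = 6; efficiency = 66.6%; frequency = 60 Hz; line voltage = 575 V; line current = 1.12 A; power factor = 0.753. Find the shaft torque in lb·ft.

P_in = √3·V·I·cosφ = 1.732 × 575 × 1.12 × 0.753 = 840 W
P_out = η·P_in = 0.666 × 840 = 559 W
n_s = 120×60/6 = 1200 rpm; n = 1200×(1−0.025) = 1170 rpm
ω = 2π×1170/60 = 122.5 rad/s
τ = P_out/ω = 559/122.5 = 4.563 N·m
In lb·ft: 4.563/1.356 = 3.37 lb·ft

3.37 lb·ft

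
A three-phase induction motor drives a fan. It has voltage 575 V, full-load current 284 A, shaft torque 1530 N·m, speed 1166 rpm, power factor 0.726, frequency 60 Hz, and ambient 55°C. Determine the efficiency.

91.0 %

ω = 2π × 1166/60 = 122.1 rad/s; P_out = τω = 1530 × 122.1 = 186813 W
P_in = √3·V_L·I_L·cosφ = 1.732 × 575 × 284 × 0.726 = 205339 W
η = P_out / P_in = 186813 / 205339 = 0.910 = 91.0%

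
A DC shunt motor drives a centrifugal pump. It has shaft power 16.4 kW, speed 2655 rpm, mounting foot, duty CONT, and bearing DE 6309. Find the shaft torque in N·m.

ω = 2π × 2655/60 = 278 rad/s
τ = P/ω = 16400/278 = 59 N·m

59 N·m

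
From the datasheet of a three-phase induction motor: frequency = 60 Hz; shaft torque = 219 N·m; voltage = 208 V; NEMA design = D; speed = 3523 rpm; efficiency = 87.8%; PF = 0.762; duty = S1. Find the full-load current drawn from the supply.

ω = 2π×3523/60 = 368.9 rad/s; P_out = τω = 219 × 368.9 = 80789 W
P_in = P_out / η = 80789 / 0.878 = 92015 W
I_L = P_in / (√3·V_L·cosφ) = 92015 / (1.732 × 208 × 0.762) = 335 A

335 A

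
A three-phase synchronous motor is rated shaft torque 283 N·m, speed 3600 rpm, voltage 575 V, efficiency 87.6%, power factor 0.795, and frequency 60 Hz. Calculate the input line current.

ω = 2π×3600/60 = 377 rad/s; P_out = τω = 283 × 377 = 106691 W
P_in = P_out / η = 106691 / 0.876 = 121793 W
I_L = P_in / (√3·V_L·cosφ) = 121793 / (1.732 × 575 × 0.795) = 154 A

154 A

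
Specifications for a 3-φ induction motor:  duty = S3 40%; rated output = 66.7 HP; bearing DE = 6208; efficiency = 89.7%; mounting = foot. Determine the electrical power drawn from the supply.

P_out = 66.7 × 746 = 49758 W
P_in = P_out/η = 49758/0.897 = 55472 W = 55.5 kW

55.5 kW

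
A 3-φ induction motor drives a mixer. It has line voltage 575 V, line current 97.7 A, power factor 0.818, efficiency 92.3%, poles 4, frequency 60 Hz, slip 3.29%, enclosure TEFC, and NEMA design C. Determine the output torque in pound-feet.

297 lb·ft

P_in = √3·V·I·cosφ = 1.732 × 575 × 97.7 × 0.818 = 79591 W
P_out = η·P_in = 0.923 × 79591 = 73462 W
n_s = 120×60/4 = 1800 rpm; n = 1800×(1−0.0329) = 1741 rpm
ω = 2π×1741/60 = 182.3 rad/s
τ = P_out/ω = 73462/182.3 = 403 N·m
In lb·ft: 403/1.356 = 297 lb·ft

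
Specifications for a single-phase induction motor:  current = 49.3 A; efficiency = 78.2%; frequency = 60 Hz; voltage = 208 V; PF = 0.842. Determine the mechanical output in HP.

9.05 HP

P_in = V·I·cosφ = 208 × 49.3 × 0.842 = 8634 W
P_out = η·P_in = 0.782 × 8634 = 6752 W
= 6752/746 = 9.05 HP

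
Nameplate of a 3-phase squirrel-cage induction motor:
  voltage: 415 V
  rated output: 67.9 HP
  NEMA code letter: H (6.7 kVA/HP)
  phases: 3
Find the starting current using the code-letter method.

S_LR = 6.7 × 67.9 = 454.93 kVA
I_LR = S_LR/(√3·V_L) = 454930/(1.732×415) = 633 A

633 A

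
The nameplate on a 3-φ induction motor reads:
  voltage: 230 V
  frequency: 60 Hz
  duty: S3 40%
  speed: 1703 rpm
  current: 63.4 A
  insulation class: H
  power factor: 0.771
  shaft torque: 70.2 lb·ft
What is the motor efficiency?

τ = 70.2 lb·ft × 1.356 = 95.19 N·m
ω = 2π × 1703/60 = 178.3 rad/s; P_out = τω = 95.19 × 178.3 = 16972 W
P_in = √3·V_L·I_L·cosφ = 1.732 × 230 × 63.4 × 0.771 = 19472 W
η = P_out / P_in = 16972 / 19472 = 0.872 = 87.2%

87.2 %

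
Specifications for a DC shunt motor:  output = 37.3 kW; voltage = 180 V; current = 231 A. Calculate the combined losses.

4280 W

P_in = V·I = 180×231 = 41580 W
P_out = 37300 W
Losses = P_in − P_out = 41580 − 37300 = 4280 W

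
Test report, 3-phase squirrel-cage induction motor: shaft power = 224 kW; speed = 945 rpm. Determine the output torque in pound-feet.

1670 lb·ft

ω = 2π × 945/60 = 98.96 rad/s
τ = P/ω = 224000/98.96 = 2264 N·m
In lb·ft: 2264/1.356 = 1670 lb·ft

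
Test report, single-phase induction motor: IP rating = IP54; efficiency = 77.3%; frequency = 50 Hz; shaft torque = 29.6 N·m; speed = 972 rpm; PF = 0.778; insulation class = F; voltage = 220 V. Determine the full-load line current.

22.8 A

ω = 2π×972/60 = 101.8 rad/s; P_out = τω = 29.6 × 101.8 = 3013 W
P_in = P_out / η = 3013 / 0.773 = 3898 W
I = P_in / (V·cosφ) = 3898 / (220 × 0.778) = 22.8 A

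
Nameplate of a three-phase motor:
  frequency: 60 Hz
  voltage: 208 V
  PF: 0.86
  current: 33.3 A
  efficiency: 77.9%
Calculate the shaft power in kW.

8.04 kW

P_in = √3·V·I·cosφ = 1.732 × 208 × 33.3 × 0.86 = 10317 W
P_out = η·P_in = 0.779 × 10317 = 8037 W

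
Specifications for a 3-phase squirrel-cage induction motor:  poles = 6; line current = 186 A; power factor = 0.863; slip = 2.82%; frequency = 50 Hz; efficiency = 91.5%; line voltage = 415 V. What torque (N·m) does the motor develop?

P_in = √3·V·I·cosφ = 1.732 × 415 × 186 × 0.863 = 115377 W
P_out = η·P_in = 0.915 × 115377 = 105570 W
n_s = 120×50/6 = 1000 rpm; n = 1000×(1−0.0282) = 972 rpm
ω = 2π×972/60 = 101.8 rad/s
τ = P_out/ω = 105570/101.8 = 1040 N·m

1040 N·m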